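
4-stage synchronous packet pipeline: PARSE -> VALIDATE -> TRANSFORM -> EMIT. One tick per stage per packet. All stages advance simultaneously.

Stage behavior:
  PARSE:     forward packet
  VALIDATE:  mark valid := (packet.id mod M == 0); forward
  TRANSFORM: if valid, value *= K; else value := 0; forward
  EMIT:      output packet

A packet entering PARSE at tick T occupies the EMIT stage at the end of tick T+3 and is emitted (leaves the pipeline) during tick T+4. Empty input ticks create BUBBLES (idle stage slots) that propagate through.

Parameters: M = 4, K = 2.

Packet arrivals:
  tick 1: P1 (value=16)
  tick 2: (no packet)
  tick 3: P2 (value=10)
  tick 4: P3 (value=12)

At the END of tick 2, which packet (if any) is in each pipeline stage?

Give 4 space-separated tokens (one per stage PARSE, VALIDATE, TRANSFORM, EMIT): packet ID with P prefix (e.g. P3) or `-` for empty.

Tick 1: [PARSE:P1(v=16,ok=F), VALIDATE:-, TRANSFORM:-, EMIT:-] out:-; in:P1
Tick 2: [PARSE:-, VALIDATE:P1(v=16,ok=F), TRANSFORM:-, EMIT:-] out:-; in:-
At end of tick 2: ['-', 'P1', '-', '-']

Answer: - P1 - -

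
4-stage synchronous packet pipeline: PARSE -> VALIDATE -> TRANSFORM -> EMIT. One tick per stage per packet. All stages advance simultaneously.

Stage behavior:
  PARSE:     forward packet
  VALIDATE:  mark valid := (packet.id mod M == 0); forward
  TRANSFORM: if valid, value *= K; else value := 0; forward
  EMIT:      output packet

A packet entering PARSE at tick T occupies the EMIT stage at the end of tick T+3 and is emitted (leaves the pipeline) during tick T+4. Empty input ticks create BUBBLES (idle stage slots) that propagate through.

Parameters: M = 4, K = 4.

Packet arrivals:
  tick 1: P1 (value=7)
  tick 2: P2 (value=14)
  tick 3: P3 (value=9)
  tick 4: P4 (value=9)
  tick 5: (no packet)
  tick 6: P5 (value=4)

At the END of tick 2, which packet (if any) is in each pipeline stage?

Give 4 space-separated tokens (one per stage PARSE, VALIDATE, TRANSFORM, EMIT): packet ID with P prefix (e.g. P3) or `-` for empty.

Answer: P2 P1 - -

Derivation:
Tick 1: [PARSE:P1(v=7,ok=F), VALIDATE:-, TRANSFORM:-, EMIT:-] out:-; in:P1
Tick 2: [PARSE:P2(v=14,ok=F), VALIDATE:P1(v=7,ok=F), TRANSFORM:-, EMIT:-] out:-; in:P2
At end of tick 2: ['P2', 'P1', '-', '-']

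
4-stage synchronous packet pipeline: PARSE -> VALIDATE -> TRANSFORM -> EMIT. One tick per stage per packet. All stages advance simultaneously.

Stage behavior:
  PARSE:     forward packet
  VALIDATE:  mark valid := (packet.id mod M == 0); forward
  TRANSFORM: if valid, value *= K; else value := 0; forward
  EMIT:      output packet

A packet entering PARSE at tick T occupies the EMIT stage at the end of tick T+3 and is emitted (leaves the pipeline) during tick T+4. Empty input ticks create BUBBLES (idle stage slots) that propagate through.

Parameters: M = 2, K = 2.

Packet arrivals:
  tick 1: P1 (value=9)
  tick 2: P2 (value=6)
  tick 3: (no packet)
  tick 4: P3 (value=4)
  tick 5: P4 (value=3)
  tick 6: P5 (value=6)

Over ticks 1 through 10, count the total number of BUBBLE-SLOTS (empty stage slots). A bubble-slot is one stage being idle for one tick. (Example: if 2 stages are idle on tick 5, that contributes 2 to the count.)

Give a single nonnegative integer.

Answer: 20

Derivation:
Tick 1: [PARSE:P1(v=9,ok=F), VALIDATE:-, TRANSFORM:-, EMIT:-] out:-; bubbles=3
Tick 2: [PARSE:P2(v=6,ok=F), VALIDATE:P1(v=9,ok=F), TRANSFORM:-, EMIT:-] out:-; bubbles=2
Tick 3: [PARSE:-, VALIDATE:P2(v=6,ok=T), TRANSFORM:P1(v=0,ok=F), EMIT:-] out:-; bubbles=2
Tick 4: [PARSE:P3(v=4,ok=F), VALIDATE:-, TRANSFORM:P2(v=12,ok=T), EMIT:P1(v=0,ok=F)] out:-; bubbles=1
Tick 5: [PARSE:P4(v=3,ok=F), VALIDATE:P3(v=4,ok=F), TRANSFORM:-, EMIT:P2(v=12,ok=T)] out:P1(v=0); bubbles=1
Tick 6: [PARSE:P5(v=6,ok=F), VALIDATE:P4(v=3,ok=T), TRANSFORM:P3(v=0,ok=F), EMIT:-] out:P2(v=12); bubbles=1
Tick 7: [PARSE:-, VALIDATE:P5(v=6,ok=F), TRANSFORM:P4(v=6,ok=T), EMIT:P3(v=0,ok=F)] out:-; bubbles=1
Tick 8: [PARSE:-, VALIDATE:-, TRANSFORM:P5(v=0,ok=F), EMIT:P4(v=6,ok=T)] out:P3(v=0); bubbles=2
Tick 9: [PARSE:-, VALIDATE:-, TRANSFORM:-, EMIT:P5(v=0,ok=F)] out:P4(v=6); bubbles=3
Tick 10: [PARSE:-, VALIDATE:-, TRANSFORM:-, EMIT:-] out:P5(v=0); bubbles=4
Total bubble-slots: 20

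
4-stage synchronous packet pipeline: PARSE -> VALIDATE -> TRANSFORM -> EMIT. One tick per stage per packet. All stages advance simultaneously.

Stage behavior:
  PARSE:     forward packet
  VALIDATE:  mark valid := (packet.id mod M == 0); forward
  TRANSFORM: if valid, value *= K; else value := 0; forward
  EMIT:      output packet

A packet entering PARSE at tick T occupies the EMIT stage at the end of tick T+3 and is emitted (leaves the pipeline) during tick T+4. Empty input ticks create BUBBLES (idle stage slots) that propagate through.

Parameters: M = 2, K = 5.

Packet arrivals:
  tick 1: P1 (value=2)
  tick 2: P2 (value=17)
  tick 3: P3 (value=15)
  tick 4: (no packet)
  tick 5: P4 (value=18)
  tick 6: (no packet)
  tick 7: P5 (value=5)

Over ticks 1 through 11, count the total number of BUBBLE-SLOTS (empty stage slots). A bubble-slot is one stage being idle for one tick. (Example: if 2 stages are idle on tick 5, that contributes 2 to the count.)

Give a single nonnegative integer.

Answer: 24

Derivation:
Tick 1: [PARSE:P1(v=2,ok=F), VALIDATE:-, TRANSFORM:-, EMIT:-] out:-; bubbles=3
Tick 2: [PARSE:P2(v=17,ok=F), VALIDATE:P1(v=2,ok=F), TRANSFORM:-, EMIT:-] out:-; bubbles=2
Tick 3: [PARSE:P3(v=15,ok=F), VALIDATE:P2(v=17,ok=T), TRANSFORM:P1(v=0,ok=F), EMIT:-] out:-; bubbles=1
Tick 4: [PARSE:-, VALIDATE:P3(v=15,ok=F), TRANSFORM:P2(v=85,ok=T), EMIT:P1(v=0,ok=F)] out:-; bubbles=1
Tick 5: [PARSE:P4(v=18,ok=F), VALIDATE:-, TRANSFORM:P3(v=0,ok=F), EMIT:P2(v=85,ok=T)] out:P1(v=0); bubbles=1
Tick 6: [PARSE:-, VALIDATE:P4(v=18,ok=T), TRANSFORM:-, EMIT:P3(v=0,ok=F)] out:P2(v=85); bubbles=2
Tick 7: [PARSE:P5(v=5,ok=F), VALIDATE:-, TRANSFORM:P4(v=90,ok=T), EMIT:-] out:P3(v=0); bubbles=2
Tick 8: [PARSE:-, VALIDATE:P5(v=5,ok=F), TRANSFORM:-, EMIT:P4(v=90,ok=T)] out:-; bubbles=2
Tick 9: [PARSE:-, VALIDATE:-, TRANSFORM:P5(v=0,ok=F), EMIT:-] out:P4(v=90); bubbles=3
Tick 10: [PARSE:-, VALIDATE:-, TRANSFORM:-, EMIT:P5(v=0,ok=F)] out:-; bubbles=3
Tick 11: [PARSE:-, VALIDATE:-, TRANSFORM:-, EMIT:-] out:P5(v=0); bubbles=4
Total bubble-slots: 24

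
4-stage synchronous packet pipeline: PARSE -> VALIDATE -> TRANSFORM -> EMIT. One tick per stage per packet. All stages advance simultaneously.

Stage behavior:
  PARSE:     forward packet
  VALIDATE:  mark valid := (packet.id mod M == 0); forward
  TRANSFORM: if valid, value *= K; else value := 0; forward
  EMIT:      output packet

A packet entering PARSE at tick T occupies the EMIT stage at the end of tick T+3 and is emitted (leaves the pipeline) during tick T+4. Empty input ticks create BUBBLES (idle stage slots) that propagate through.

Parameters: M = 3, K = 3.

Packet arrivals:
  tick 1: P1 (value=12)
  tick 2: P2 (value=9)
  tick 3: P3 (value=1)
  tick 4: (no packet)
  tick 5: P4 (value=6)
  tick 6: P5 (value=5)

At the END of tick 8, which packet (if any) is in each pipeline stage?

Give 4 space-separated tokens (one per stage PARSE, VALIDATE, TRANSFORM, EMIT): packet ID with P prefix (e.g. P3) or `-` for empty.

Answer: - - P5 P4

Derivation:
Tick 1: [PARSE:P1(v=12,ok=F), VALIDATE:-, TRANSFORM:-, EMIT:-] out:-; in:P1
Tick 2: [PARSE:P2(v=9,ok=F), VALIDATE:P1(v=12,ok=F), TRANSFORM:-, EMIT:-] out:-; in:P2
Tick 3: [PARSE:P3(v=1,ok=F), VALIDATE:P2(v=9,ok=F), TRANSFORM:P1(v=0,ok=F), EMIT:-] out:-; in:P3
Tick 4: [PARSE:-, VALIDATE:P3(v=1,ok=T), TRANSFORM:P2(v=0,ok=F), EMIT:P1(v=0,ok=F)] out:-; in:-
Tick 5: [PARSE:P4(v=6,ok=F), VALIDATE:-, TRANSFORM:P3(v=3,ok=T), EMIT:P2(v=0,ok=F)] out:P1(v=0); in:P4
Tick 6: [PARSE:P5(v=5,ok=F), VALIDATE:P4(v=6,ok=F), TRANSFORM:-, EMIT:P3(v=3,ok=T)] out:P2(v=0); in:P5
Tick 7: [PARSE:-, VALIDATE:P5(v=5,ok=F), TRANSFORM:P4(v=0,ok=F), EMIT:-] out:P3(v=3); in:-
Tick 8: [PARSE:-, VALIDATE:-, TRANSFORM:P5(v=0,ok=F), EMIT:P4(v=0,ok=F)] out:-; in:-
At end of tick 8: ['-', '-', 'P5', 'P4']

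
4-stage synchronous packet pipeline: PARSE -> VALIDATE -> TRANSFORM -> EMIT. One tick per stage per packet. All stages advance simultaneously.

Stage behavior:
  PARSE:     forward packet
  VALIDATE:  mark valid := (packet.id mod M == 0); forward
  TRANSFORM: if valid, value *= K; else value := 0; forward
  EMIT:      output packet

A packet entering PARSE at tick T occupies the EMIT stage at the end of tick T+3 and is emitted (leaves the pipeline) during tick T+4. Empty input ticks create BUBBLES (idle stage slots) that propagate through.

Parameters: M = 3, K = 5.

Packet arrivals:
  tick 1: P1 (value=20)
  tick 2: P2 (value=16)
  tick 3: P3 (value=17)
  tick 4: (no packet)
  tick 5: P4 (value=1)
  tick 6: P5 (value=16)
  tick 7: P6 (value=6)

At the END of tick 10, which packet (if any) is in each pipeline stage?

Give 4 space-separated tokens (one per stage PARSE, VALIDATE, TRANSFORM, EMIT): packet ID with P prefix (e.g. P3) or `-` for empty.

Answer: - - - P6

Derivation:
Tick 1: [PARSE:P1(v=20,ok=F), VALIDATE:-, TRANSFORM:-, EMIT:-] out:-; in:P1
Tick 2: [PARSE:P2(v=16,ok=F), VALIDATE:P1(v=20,ok=F), TRANSFORM:-, EMIT:-] out:-; in:P2
Tick 3: [PARSE:P3(v=17,ok=F), VALIDATE:P2(v=16,ok=F), TRANSFORM:P1(v=0,ok=F), EMIT:-] out:-; in:P3
Tick 4: [PARSE:-, VALIDATE:P3(v=17,ok=T), TRANSFORM:P2(v=0,ok=F), EMIT:P1(v=0,ok=F)] out:-; in:-
Tick 5: [PARSE:P4(v=1,ok=F), VALIDATE:-, TRANSFORM:P3(v=85,ok=T), EMIT:P2(v=0,ok=F)] out:P1(v=0); in:P4
Tick 6: [PARSE:P5(v=16,ok=F), VALIDATE:P4(v=1,ok=F), TRANSFORM:-, EMIT:P3(v=85,ok=T)] out:P2(v=0); in:P5
Tick 7: [PARSE:P6(v=6,ok=F), VALIDATE:P5(v=16,ok=F), TRANSFORM:P4(v=0,ok=F), EMIT:-] out:P3(v=85); in:P6
Tick 8: [PARSE:-, VALIDATE:P6(v=6,ok=T), TRANSFORM:P5(v=0,ok=F), EMIT:P4(v=0,ok=F)] out:-; in:-
Tick 9: [PARSE:-, VALIDATE:-, TRANSFORM:P6(v=30,ok=T), EMIT:P5(v=0,ok=F)] out:P4(v=0); in:-
Tick 10: [PARSE:-, VALIDATE:-, TRANSFORM:-, EMIT:P6(v=30,ok=T)] out:P5(v=0); in:-
At end of tick 10: ['-', '-', '-', 'P6']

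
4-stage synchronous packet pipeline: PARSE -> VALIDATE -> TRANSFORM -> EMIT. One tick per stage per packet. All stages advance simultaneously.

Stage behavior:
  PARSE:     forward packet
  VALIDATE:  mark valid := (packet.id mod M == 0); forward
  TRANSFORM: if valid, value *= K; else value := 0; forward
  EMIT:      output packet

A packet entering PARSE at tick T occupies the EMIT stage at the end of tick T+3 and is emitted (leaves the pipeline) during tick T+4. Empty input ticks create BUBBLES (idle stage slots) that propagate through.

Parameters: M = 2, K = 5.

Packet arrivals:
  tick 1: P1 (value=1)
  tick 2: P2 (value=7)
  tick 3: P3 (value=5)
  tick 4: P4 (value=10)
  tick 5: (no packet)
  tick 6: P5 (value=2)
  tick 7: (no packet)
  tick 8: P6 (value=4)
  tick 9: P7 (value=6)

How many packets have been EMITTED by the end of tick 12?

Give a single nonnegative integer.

Tick 1: [PARSE:P1(v=1,ok=F), VALIDATE:-, TRANSFORM:-, EMIT:-] out:-; in:P1
Tick 2: [PARSE:P2(v=7,ok=F), VALIDATE:P1(v=1,ok=F), TRANSFORM:-, EMIT:-] out:-; in:P2
Tick 3: [PARSE:P3(v=5,ok=F), VALIDATE:P2(v=7,ok=T), TRANSFORM:P1(v=0,ok=F), EMIT:-] out:-; in:P3
Tick 4: [PARSE:P4(v=10,ok=F), VALIDATE:P3(v=5,ok=F), TRANSFORM:P2(v=35,ok=T), EMIT:P1(v=0,ok=F)] out:-; in:P4
Tick 5: [PARSE:-, VALIDATE:P4(v=10,ok=T), TRANSFORM:P3(v=0,ok=F), EMIT:P2(v=35,ok=T)] out:P1(v=0); in:-
Tick 6: [PARSE:P5(v=2,ok=F), VALIDATE:-, TRANSFORM:P4(v=50,ok=T), EMIT:P3(v=0,ok=F)] out:P2(v=35); in:P5
Tick 7: [PARSE:-, VALIDATE:P5(v=2,ok=F), TRANSFORM:-, EMIT:P4(v=50,ok=T)] out:P3(v=0); in:-
Tick 8: [PARSE:P6(v=4,ok=F), VALIDATE:-, TRANSFORM:P5(v=0,ok=F), EMIT:-] out:P4(v=50); in:P6
Tick 9: [PARSE:P7(v=6,ok=F), VALIDATE:P6(v=4,ok=T), TRANSFORM:-, EMIT:P5(v=0,ok=F)] out:-; in:P7
Tick 10: [PARSE:-, VALIDATE:P7(v=6,ok=F), TRANSFORM:P6(v=20,ok=T), EMIT:-] out:P5(v=0); in:-
Tick 11: [PARSE:-, VALIDATE:-, TRANSFORM:P7(v=0,ok=F), EMIT:P6(v=20,ok=T)] out:-; in:-
Tick 12: [PARSE:-, VALIDATE:-, TRANSFORM:-, EMIT:P7(v=0,ok=F)] out:P6(v=20); in:-
Emitted by tick 12: ['P1', 'P2', 'P3', 'P4', 'P5', 'P6']

Answer: 6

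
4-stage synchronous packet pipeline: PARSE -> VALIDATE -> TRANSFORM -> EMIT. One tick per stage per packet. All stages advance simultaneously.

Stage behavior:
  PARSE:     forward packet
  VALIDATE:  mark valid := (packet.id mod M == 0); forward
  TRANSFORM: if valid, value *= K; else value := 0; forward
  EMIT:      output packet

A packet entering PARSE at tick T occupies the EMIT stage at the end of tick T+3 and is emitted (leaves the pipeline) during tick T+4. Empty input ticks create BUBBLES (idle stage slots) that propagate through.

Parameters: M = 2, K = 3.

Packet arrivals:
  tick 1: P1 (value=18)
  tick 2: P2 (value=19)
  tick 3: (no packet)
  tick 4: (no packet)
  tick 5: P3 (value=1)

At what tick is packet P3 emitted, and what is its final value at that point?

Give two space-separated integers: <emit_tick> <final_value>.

Tick 1: [PARSE:P1(v=18,ok=F), VALIDATE:-, TRANSFORM:-, EMIT:-] out:-; in:P1
Tick 2: [PARSE:P2(v=19,ok=F), VALIDATE:P1(v=18,ok=F), TRANSFORM:-, EMIT:-] out:-; in:P2
Tick 3: [PARSE:-, VALIDATE:P2(v=19,ok=T), TRANSFORM:P1(v=0,ok=F), EMIT:-] out:-; in:-
Tick 4: [PARSE:-, VALIDATE:-, TRANSFORM:P2(v=57,ok=T), EMIT:P1(v=0,ok=F)] out:-; in:-
Tick 5: [PARSE:P3(v=1,ok=F), VALIDATE:-, TRANSFORM:-, EMIT:P2(v=57,ok=T)] out:P1(v=0); in:P3
Tick 6: [PARSE:-, VALIDATE:P3(v=1,ok=F), TRANSFORM:-, EMIT:-] out:P2(v=57); in:-
Tick 7: [PARSE:-, VALIDATE:-, TRANSFORM:P3(v=0,ok=F), EMIT:-] out:-; in:-
Tick 8: [PARSE:-, VALIDATE:-, TRANSFORM:-, EMIT:P3(v=0,ok=F)] out:-; in:-
Tick 9: [PARSE:-, VALIDATE:-, TRANSFORM:-, EMIT:-] out:P3(v=0); in:-
P3: arrives tick 5, valid=False (id=3, id%2=1), emit tick 9, final value 0

Answer: 9 0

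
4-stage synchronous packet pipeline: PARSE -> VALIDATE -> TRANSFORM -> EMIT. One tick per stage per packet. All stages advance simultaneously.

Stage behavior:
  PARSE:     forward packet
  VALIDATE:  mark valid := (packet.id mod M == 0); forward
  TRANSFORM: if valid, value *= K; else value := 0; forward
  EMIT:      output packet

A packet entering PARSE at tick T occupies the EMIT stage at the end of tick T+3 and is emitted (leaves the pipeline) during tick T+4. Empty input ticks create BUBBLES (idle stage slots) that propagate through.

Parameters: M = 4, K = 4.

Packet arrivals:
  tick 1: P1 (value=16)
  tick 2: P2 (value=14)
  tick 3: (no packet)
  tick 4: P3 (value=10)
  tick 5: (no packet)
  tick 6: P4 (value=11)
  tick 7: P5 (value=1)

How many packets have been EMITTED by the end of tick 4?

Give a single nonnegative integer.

Tick 1: [PARSE:P1(v=16,ok=F), VALIDATE:-, TRANSFORM:-, EMIT:-] out:-; in:P1
Tick 2: [PARSE:P2(v=14,ok=F), VALIDATE:P1(v=16,ok=F), TRANSFORM:-, EMIT:-] out:-; in:P2
Tick 3: [PARSE:-, VALIDATE:P2(v=14,ok=F), TRANSFORM:P1(v=0,ok=F), EMIT:-] out:-; in:-
Tick 4: [PARSE:P3(v=10,ok=F), VALIDATE:-, TRANSFORM:P2(v=0,ok=F), EMIT:P1(v=0,ok=F)] out:-; in:P3
Emitted by tick 4: []

Answer: 0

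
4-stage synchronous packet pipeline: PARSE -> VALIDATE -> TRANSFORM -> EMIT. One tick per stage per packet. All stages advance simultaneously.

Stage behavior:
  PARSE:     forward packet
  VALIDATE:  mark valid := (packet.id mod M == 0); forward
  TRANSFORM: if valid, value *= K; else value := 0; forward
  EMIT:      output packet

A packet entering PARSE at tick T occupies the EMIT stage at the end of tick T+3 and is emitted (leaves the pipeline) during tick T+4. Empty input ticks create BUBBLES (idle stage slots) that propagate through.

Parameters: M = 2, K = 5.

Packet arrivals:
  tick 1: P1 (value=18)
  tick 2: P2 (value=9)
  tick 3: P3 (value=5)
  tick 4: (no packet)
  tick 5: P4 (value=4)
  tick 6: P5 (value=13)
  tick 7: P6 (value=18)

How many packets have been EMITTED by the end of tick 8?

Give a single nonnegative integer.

Tick 1: [PARSE:P1(v=18,ok=F), VALIDATE:-, TRANSFORM:-, EMIT:-] out:-; in:P1
Tick 2: [PARSE:P2(v=9,ok=F), VALIDATE:P1(v=18,ok=F), TRANSFORM:-, EMIT:-] out:-; in:P2
Tick 3: [PARSE:P3(v=5,ok=F), VALIDATE:P2(v=9,ok=T), TRANSFORM:P1(v=0,ok=F), EMIT:-] out:-; in:P3
Tick 4: [PARSE:-, VALIDATE:P3(v=5,ok=F), TRANSFORM:P2(v=45,ok=T), EMIT:P1(v=0,ok=F)] out:-; in:-
Tick 5: [PARSE:P4(v=4,ok=F), VALIDATE:-, TRANSFORM:P3(v=0,ok=F), EMIT:P2(v=45,ok=T)] out:P1(v=0); in:P4
Tick 6: [PARSE:P5(v=13,ok=F), VALIDATE:P4(v=4,ok=T), TRANSFORM:-, EMIT:P3(v=0,ok=F)] out:P2(v=45); in:P5
Tick 7: [PARSE:P6(v=18,ok=F), VALIDATE:P5(v=13,ok=F), TRANSFORM:P4(v=20,ok=T), EMIT:-] out:P3(v=0); in:P6
Tick 8: [PARSE:-, VALIDATE:P6(v=18,ok=T), TRANSFORM:P5(v=0,ok=F), EMIT:P4(v=20,ok=T)] out:-; in:-
Emitted by tick 8: ['P1', 'P2', 'P3']

Answer: 3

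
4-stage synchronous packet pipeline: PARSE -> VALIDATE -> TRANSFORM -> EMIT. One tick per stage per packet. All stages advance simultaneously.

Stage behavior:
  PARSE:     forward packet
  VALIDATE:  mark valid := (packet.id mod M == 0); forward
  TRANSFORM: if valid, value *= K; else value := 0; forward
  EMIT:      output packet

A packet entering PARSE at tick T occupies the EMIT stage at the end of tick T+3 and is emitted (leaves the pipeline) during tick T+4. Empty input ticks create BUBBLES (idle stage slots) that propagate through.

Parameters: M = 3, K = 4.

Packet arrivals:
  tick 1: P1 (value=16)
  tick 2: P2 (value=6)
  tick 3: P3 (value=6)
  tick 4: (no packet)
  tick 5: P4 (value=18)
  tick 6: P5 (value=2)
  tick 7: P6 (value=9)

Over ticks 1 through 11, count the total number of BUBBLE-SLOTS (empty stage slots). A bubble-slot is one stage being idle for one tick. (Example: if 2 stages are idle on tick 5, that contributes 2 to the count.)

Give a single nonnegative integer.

Tick 1: [PARSE:P1(v=16,ok=F), VALIDATE:-, TRANSFORM:-, EMIT:-] out:-; bubbles=3
Tick 2: [PARSE:P2(v=6,ok=F), VALIDATE:P1(v=16,ok=F), TRANSFORM:-, EMIT:-] out:-; bubbles=2
Tick 3: [PARSE:P3(v=6,ok=F), VALIDATE:P2(v=6,ok=F), TRANSFORM:P1(v=0,ok=F), EMIT:-] out:-; bubbles=1
Tick 4: [PARSE:-, VALIDATE:P3(v=6,ok=T), TRANSFORM:P2(v=0,ok=F), EMIT:P1(v=0,ok=F)] out:-; bubbles=1
Tick 5: [PARSE:P4(v=18,ok=F), VALIDATE:-, TRANSFORM:P3(v=24,ok=T), EMIT:P2(v=0,ok=F)] out:P1(v=0); bubbles=1
Tick 6: [PARSE:P5(v=2,ok=F), VALIDATE:P4(v=18,ok=F), TRANSFORM:-, EMIT:P3(v=24,ok=T)] out:P2(v=0); bubbles=1
Tick 7: [PARSE:P6(v=9,ok=F), VALIDATE:P5(v=2,ok=F), TRANSFORM:P4(v=0,ok=F), EMIT:-] out:P3(v=24); bubbles=1
Tick 8: [PARSE:-, VALIDATE:P6(v=9,ok=T), TRANSFORM:P5(v=0,ok=F), EMIT:P4(v=0,ok=F)] out:-; bubbles=1
Tick 9: [PARSE:-, VALIDATE:-, TRANSFORM:P6(v=36,ok=T), EMIT:P5(v=0,ok=F)] out:P4(v=0); bubbles=2
Tick 10: [PARSE:-, VALIDATE:-, TRANSFORM:-, EMIT:P6(v=36,ok=T)] out:P5(v=0); bubbles=3
Tick 11: [PARSE:-, VALIDATE:-, TRANSFORM:-, EMIT:-] out:P6(v=36); bubbles=4
Total bubble-slots: 20

Answer: 20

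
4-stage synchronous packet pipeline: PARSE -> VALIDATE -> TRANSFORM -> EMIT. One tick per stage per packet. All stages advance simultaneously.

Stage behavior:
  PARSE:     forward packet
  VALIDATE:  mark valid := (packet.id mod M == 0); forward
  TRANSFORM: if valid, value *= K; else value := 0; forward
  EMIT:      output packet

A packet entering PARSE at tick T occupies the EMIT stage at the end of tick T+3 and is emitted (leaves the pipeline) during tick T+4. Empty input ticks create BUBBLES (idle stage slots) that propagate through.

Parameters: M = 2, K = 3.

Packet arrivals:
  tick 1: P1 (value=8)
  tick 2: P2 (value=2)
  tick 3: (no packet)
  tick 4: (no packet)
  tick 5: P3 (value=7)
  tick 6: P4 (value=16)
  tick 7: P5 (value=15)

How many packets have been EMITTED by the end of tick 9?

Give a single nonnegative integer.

Tick 1: [PARSE:P1(v=8,ok=F), VALIDATE:-, TRANSFORM:-, EMIT:-] out:-; in:P1
Tick 2: [PARSE:P2(v=2,ok=F), VALIDATE:P1(v=8,ok=F), TRANSFORM:-, EMIT:-] out:-; in:P2
Tick 3: [PARSE:-, VALIDATE:P2(v=2,ok=T), TRANSFORM:P1(v=0,ok=F), EMIT:-] out:-; in:-
Tick 4: [PARSE:-, VALIDATE:-, TRANSFORM:P2(v=6,ok=T), EMIT:P1(v=0,ok=F)] out:-; in:-
Tick 5: [PARSE:P3(v=7,ok=F), VALIDATE:-, TRANSFORM:-, EMIT:P2(v=6,ok=T)] out:P1(v=0); in:P3
Tick 6: [PARSE:P4(v=16,ok=F), VALIDATE:P3(v=7,ok=F), TRANSFORM:-, EMIT:-] out:P2(v=6); in:P4
Tick 7: [PARSE:P5(v=15,ok=F), VALIDATE:P4(v=16,ok=T), TRANSFORM:P3(v=0,ok=F), EMIT:-] out:-; in:P5
Tick 8: [PARSE:-, VALIDATE:P5(v=15,ok=F), TRANSFORM:P4(v=48,ok=T), EMIT:P3(v=0,ok=F)] out:-; in:-
Tick 9: [PARSE:-, VALIDATE:-, TRANSFORM:P5(v=0,ok=F), EMIT:P4(v=48,ok=T)] out:P3(v=0); in:-
Emitted by tick 9: ['P1', 'P2', 'P3']

Answer: 3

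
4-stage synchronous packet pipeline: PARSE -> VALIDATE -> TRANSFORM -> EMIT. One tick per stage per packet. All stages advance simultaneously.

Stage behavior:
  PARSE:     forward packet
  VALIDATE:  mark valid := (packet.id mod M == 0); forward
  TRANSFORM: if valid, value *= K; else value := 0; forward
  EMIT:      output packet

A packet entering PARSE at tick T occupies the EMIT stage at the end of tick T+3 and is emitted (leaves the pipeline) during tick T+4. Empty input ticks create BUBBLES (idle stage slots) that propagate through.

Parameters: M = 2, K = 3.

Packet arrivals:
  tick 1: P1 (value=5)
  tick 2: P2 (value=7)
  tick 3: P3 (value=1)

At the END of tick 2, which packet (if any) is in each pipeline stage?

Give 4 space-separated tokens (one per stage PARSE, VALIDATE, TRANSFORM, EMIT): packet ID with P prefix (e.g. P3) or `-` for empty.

Answer: P2 P1 - -

Derivation:
Tick 1: [PARSE:P1(v=5,ok=F), VALIDATE:-, TRANSFORM:-, EMIT:-] out:-; in:P1
Tick 2: [PARSE:P2(v=7,ok=F), VALIDATE:P1(v=5,ok=F), TRANSFORM:-, EMIT:-] out:-; in:P2
At end of tick 2: ['P2', 'P1', '-', '-']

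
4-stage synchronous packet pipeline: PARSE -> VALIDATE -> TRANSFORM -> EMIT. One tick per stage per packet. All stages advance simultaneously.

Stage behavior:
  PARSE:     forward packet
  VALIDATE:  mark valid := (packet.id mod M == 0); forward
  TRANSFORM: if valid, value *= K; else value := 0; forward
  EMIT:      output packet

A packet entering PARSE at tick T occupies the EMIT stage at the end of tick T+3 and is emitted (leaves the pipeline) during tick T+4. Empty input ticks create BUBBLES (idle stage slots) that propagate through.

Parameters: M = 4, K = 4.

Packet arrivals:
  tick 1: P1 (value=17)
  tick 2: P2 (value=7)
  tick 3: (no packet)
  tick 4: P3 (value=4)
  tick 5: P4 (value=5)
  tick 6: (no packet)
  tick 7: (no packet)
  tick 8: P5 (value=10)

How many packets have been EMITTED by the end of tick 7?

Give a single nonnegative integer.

Tick 1: [PARSE:P1(v=17,ok=F), VALIDATE:-, TRANSFORM:-, EMIT:-] out:-; in:P1
Tick 2: [PARSE:P2(v=7,ok=F), VALIDATE:P1(v=17,ok=F), TRANSFORM:-, EMIT:-] out:-; in:P2
Tick 3: [PARSE:-, VALIDATE:P2(v=7,ok=F), TRANSFORM:P1(v=0,ok=F), EMIT:-] out:-; in:-
Tick 4: [PARSE:P3(v=4,ok=F), VALIDATE:-, TRANSFORM:P2(v=0,ok=F), EMIT:P1(v=0,ok=F)] out:-; in:P3
Tick 5: [PARSE:P4(v=5,ok=F), VALIDATE:P3(v=4,ok=F), TRANSFORM:-, EMIT:P2(v=0,ok=F)] out:P1(v=0); in:P4
Tick 6: [PARSE:-, VALIDATE:P4(v=5,ok=T), TRANSFORM:P3(v=0,ok=F), EMIT:-] out:P2(v=0); in:-
Tick 7: [PARSE:-, VALIDATE:-, TRANSFORM:P4(v=20,ok=T), EMIT:P3(v=0,ok=F)] out:-; in:-
Emitted by tick 7: ['P1', 'P2']

Answer: 2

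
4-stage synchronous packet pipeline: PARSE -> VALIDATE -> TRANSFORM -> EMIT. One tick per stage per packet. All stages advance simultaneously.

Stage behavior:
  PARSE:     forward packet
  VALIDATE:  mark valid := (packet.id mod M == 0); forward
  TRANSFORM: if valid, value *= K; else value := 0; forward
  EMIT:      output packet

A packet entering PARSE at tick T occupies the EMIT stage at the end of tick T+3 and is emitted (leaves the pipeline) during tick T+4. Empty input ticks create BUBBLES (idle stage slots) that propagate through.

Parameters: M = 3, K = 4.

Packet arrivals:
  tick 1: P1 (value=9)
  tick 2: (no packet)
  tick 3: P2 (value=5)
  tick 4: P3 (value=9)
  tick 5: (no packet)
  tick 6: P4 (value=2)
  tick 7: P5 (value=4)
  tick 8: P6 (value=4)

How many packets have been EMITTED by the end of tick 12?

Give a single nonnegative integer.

Answer: 6

Derivation:
Tick 1: [PARSE:P1(v=9,ok=F), VALIDATE:-, TRANSFORM:-, EMIT:-] out:-; in:P1
Tick 2: [PARSE:-, VALIDATE:P1(v=9,ok=F), TRANSFORM:-, EMIT:-] out:-; in:-
Tick 3: [PARSE:P2(v=5,ok=F), VALIDATE:-, TRANSFORM:P1(v=0,ok=F), EMIT:-] out:-; in:P2
Tick 4: [PARSE:P3(v=9,ok=F), VALIDATE:P2(v=5,ok=F), TRANSFORM:-, EMIT:P1(v=0,ok=F)] out:-; in:P3
Tick 5: [PARSE:-, VALIDATE:P3(v=9,ok=T), TRANSFORM:P2(v=0,ok=F), EMIT:-] out:P1(v=0); in:-
Tick 6: [PARSE:P4(v=2,ok=F), VALIDATE:-, TRANSFORM:P3(v=36,ok=T), EMIT:P2(v=0,ok=F)] out:-; in:P4
Tick 7: [PARSE:P5(v=4,ok=F), VALIDATE:P4(v=2,ok=F), TRANSFORM:-, EMIT:P3(v=36,ok=T)] out:P2(v=0); in:P5
Tick 8: [PARSE:P6(v=4,ok=F), VALIDATE:P5(v=4,ok=F), TRANSFORM:P4(v=0,ok=F), EMIT:-] out:P3(v=36); in:P6
Tick 9: [PARSE:-, VALIDATE:P6(v=4,ok=T), TRANSFORM:P5(v=0,ok=F), EMIT:P4(v=0,ok=F)] out:-; in:-
Tick 10: [PARSE:-, VALIDATE:-, TRANSFORM:P6(v=16,ok=T), EMIT:P5(v=0,ok=F)] out:P4(v=0); in:-
Tick 11: [PARSE:-, VALIDATE:-, TRANSFORM:-, EMIT:P6(v=16,ok=T)] out:P5(v=0); in:-
Tick 12: [PARSE:-, VALIDATE:-, TRANSFORM:-, EMIT:-] out:P6(v=16); in:-
Emitted by tick 12: ['P1', 'P2', 'P3', 'P4', 'P5', 'P6']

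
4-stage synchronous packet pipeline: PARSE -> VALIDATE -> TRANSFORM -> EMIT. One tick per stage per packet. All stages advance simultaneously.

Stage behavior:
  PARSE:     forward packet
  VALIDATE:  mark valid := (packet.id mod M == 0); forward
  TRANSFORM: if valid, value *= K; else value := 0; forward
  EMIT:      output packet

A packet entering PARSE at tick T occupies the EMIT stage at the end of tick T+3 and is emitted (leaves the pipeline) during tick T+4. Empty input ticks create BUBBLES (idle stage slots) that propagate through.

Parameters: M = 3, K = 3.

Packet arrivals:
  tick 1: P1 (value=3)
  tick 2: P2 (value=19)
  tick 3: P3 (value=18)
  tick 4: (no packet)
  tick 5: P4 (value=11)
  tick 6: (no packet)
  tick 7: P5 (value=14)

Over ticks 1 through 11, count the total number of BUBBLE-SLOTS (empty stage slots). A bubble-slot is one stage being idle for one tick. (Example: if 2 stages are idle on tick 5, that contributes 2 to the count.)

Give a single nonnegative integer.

Tick 1: [PARSE:P1(v=3,ok=F), VALIDATE:-, TRANSFORM:-, EMIT:-] out:-; bubbles=3
Tick 2: [PARSE:P2(v=19,ok=F), VALIDATE:P1(v=3,ok=F), TRANSFORM:-, EMIT:-] out:-; bubbles=2
Tick 3: [PARSE:P3(v=18,ok=F), VALIDATE:P2(v=19,ok=F), TRANSFORM:P1(v=0,ok=F), EMIT:-] out:-; bubbles=1
Tick 4: [PARSE:-, VALIDATE:P3(v=18,ok=T), TRANSFORM:P2(v=0,ok=F), EMIT:P1(v=0,ok=F)] out:-; bubbles=1
Tick 5: [PARSE:P4(v=11,ok=F), VALIDATE:-, TRANSFORM:P3(v=54,ok=T), EMIT:P2(v=0,ok=F)] out:P1(v=0); bubbles=1
Tick 6: [PARSE:-, VALIDATE:P4(v=11,ok=F), TRANSFORM:-, EMIT:P3(v=54,ok=T)] out:P2(v=0); bubbles=2
Tick 7: [PARSE:P5(v=14,ok=F), VALIDATE:-, TRANSFORM:P4(v=0,ok=F), EMIT:-] out:P3(v=54); bubbles=2
Tick 8: [PARSE:-, VALIDATE:P5(v=14,ok=F), TRANSFORM:-, EMIT:P4(v=0,ok=F)] out:-; bubbles=2
Tick 9: [PARSE:-, VALIDATE:-, TRANSFORM:P5(v=0,ok=F), EMIT:-] out:P4(v=0); bubbles=3
Tick 10: [PARSE:-, VALIDATE:-, TRANSFORM:-, EMIT:P5(v=0,ok=F)] out:-; bubbles=3
Tick 11: [PARSE:-, VALIDATE:-, TRANSFORM:-, EMIT:-] out:P5(v=0); bubbles=4
Total bubble-slots: 24

Answer: 24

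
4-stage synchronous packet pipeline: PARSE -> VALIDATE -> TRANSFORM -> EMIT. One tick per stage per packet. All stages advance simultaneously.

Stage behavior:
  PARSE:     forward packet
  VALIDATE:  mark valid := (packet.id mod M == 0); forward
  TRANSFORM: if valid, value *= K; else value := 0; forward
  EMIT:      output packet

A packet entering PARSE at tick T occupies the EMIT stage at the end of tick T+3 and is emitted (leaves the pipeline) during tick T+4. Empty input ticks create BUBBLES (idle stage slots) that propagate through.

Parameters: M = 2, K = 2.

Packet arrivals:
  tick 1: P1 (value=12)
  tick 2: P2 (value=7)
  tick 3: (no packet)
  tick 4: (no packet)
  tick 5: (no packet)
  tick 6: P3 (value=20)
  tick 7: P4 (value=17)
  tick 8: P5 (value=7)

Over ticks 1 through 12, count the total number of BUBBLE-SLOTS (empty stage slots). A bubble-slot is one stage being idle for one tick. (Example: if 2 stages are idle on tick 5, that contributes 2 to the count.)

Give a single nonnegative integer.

Tick 1: [PARSE:P1(v=12,ok=F), VALIDATE:-, TRANSFORM:-, EMIT:-] out:-; bubbles=3
Tick 2: [PARSE:P2(v=7,ok=F), VALIDATE:P1(v=12,ok=F), TRANSFORM:-, EMIT:-] out:-; bubbles=2
Tick 3: [PARSE:-, VALIDATE:P2(v=7,ok=T), TRANSFORM:P1(v=0,ok=F), EMIT:-] out:-; bubbles=2
Tick 4: [PARSE:-, VALIDATE:-, TRANSFORM:P2(v=14,ok=T), EMIT:P1(v=0,ok=F)] out:-; bubbles=2
Tick 5: [PARSE:-, VALIDATE:-, TRANSFORM:-, EMIT:P2(v=14,ok=T)] out:P1(v=0); bubbles=3
Tick 6: [PARSE:P3(v=20,ok=F), VALIDATE:-, TRANSFORM:-, EMIT:-] out:P2(v=14); bubbles=3
Tick 7: [PARSE:P4(v=17,ok=F), VALIDATE:P3(v=20,ok=F), TRANSFORM:-, EMIT:-] out:-; bubbles=2
Tick 8: [PARSE:P5(v=7,ok=F), VALIDATE:P4(v=17,ok=T), TRANSFORM:P3(v=0,ok=F), EMIT:-] out:-; bubbles=1
Tick 9: [PARSE:-, VALIDATE:P5(v=7,ok=F), TRANSFORM:P4(v=34,ok=T), EMIT:P3(v=0,ok=F)] out:-; bubbles=1
Tick 10: [PARSE:-, VALIDATE:-, TRANSFORM:P5(v=0,ok=F), EMIT:P4(v=34,ok=T)] out:P3(v=0); bubbles=2
Tick 11: [PARSE:-, VALIDATE:-, TRANSFORM:-, EMIT:P5(v=0,ok=F)] out:P4(v=34); bubbles=3
Tick 12: [PARSE:-, VALIDATE:-, TRANSFORM:-, EMIT:-] out:P5(v=0); bubbles=4
Total bubble-slots: 28

Answer: 28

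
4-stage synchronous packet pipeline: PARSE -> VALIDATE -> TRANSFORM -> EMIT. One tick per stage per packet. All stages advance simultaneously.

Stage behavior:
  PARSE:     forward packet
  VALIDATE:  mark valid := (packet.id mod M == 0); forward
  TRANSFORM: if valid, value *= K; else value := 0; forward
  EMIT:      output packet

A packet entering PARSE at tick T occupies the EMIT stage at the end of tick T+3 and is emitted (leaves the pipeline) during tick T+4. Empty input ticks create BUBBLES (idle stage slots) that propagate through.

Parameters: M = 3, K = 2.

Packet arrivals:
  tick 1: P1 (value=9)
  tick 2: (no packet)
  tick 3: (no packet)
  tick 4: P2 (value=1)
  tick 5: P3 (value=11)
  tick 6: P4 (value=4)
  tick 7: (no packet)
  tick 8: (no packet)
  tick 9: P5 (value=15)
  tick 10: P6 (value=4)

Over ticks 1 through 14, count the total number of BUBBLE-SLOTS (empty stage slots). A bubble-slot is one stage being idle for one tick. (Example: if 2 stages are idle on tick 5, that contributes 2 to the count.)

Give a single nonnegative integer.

Tick 1: [PARSE:P1(v=9,ok=F), VALIDATE:-, TRANSFORM:-, EMIT:-] out:-; bubbles=3
Tick 2: [PARSE:-, VALIDATE:P1(v=9,ok=F), TRANSFORM:-, EMIT:-] out:-; bubbles=3
Tick 3: [PARSE:-, VALIDATE:-, TRANSFORM:P1(v=0,ok=F), EMIT:-] out:-; bubbles=3
Tick 4: [PARSE:P2(v=1,ok=F), VALIDATE:-, TRANSFORM:-, EMIT:P1(v=0,ok=F)] out:-; bubbles=2
Tick 5: [PARSE:P3(v=11,ok=F), VALIDATE:P2(v=1,ok=F), TRANSFORM:-, EMIT:-] out:P1(v=0); bubbles=2
Tick 6: [PARSE:P4(v=4,ok=F), VALIDATE:P3(v=11,ok=T), TRANSFORM:P2(v=0,ok=F), EMIT:-] out:-; bubbles=1
Tick 7: [PARSE:-, VALIDATE:P4(v=4,ok=F), TRANSFORM:P3(v=22,ok=T), EMIT:P2(v=0,ok=F)] out:-; bubbles=1
Tick 8: [PARSE:-, VALIDATE:-, TRANSFORM:P4(v=0,ok=F), EMIT:P3(v=22,ok=T)] out:P2(v=0); bubbles=2
Tick 9: [PARSE:P5(v=15,ok=F), VALIDATE:-, TRANSFORM:-, EMIT:P4(v=0,ok=F)] out:P3(v=22); bubbles=2
Tick 10: [PARSE:P6(v=4,ok=F), VALIDATE:P5(v=15,ok=F), TRANSFORM:-, EMIT:-] out:P4(v=0); bubbles=2
Tick 11: [PARSE:-, VALIDATE:P6(v=4,ok=T), TRANSFORM:P5(v=0,ok=F), EMIT:-] out:-; bubbles=2
Tick 12: [PARSE:-, VALIDATE:-, TRANSFORM:P6(v=8,ok=T), EMIT:P5(v=0,ok=F)] out:-; bubbles=2
Tick 13: [PARSE:-, VALIDATE:-, TRANSFORM:-, EMIT:P6(v=8,ok=T)] out:P5(v=0); bubbles=3
Tick 14: [PARSE:-, VALIDATE:-, TRANSFORM:-, EMIT:-] out:P6(v=8); bubbles=4
Total bubble-slots: 32

Answer: 32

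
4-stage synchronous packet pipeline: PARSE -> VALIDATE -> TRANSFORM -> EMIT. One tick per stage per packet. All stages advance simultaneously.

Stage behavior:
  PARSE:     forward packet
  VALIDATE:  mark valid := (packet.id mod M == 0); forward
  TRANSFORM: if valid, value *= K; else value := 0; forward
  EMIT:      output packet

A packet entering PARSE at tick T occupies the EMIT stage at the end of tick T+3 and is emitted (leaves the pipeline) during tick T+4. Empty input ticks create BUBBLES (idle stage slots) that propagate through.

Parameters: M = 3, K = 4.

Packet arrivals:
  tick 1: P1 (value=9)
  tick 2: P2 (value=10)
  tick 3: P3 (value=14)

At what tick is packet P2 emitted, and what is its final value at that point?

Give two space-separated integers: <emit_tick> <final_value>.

Answer: 6 0

Derivation:
Tick 1: [PARSE:P1(v=9,ok=F), VALIDATE:-, TRANSFORM:-, EMIT:-] out:-; in:P1
Tick 2: [PARSE:P2(v=10,ok=F), VALIDATE:P1(v=9,ok=F), TRANSFORM:-, EMIT:-] out:-; in:P2
Tick 3: [PARSE:P3(v=14,ok=F), VALIDATE:P2(v=10,ok=F), TRANSFORM:P1(v=0,ok=F), EMIT:-] out:-; in:P3
Tick 4: [PARSE:-, VALIDATE:P3(v=14,ok=T), TRANSFORM:P2(v=0,ok=F), EMIT:P1(v=0,ok=F)] out:-; in:-
Tick 5: [PARSE:-, VALIDATE:-, TRANSFORM:P3(v=56,ok=T), EMIT:P2(v=0,ok=F)] out:P1(v=0); in:-
Tick 6: [PARSE:-, VALIDATE:-, TRANSFORM:-, EMIT:P3(v=56,ok=T)] out:P2(v=0); in:-
Tick 7: [PARSE:-, VALIDATE:-, TRANSFORM:-, EMIT:-] out:P3(v=56); in:-
P2: arrives tick 2, valid=False (id=2, id%3=2), emit tick 6, final value 0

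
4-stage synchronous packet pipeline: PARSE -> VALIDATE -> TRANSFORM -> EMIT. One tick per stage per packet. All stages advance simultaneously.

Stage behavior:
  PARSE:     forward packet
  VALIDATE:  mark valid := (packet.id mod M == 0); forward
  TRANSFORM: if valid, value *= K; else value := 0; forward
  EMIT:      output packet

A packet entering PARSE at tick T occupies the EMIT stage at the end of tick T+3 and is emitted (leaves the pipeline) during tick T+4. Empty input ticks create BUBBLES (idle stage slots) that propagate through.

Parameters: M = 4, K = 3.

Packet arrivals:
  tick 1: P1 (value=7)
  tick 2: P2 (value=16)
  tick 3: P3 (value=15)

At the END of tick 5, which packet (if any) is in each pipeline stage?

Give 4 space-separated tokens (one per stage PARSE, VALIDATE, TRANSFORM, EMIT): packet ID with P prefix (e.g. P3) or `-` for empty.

Answer: - - P3 P2

Derivation:
Tick 1: [PARSE:P1(v=7,ok=F), VALIDATE:-, TRANSFORM:-, EMIT:-] out:-; in:P1
Tick 2: [PARSE:P2(v=16,ok=F), VALIDATE:P1(v=7,ok=F), TRANSFORM:-, EMIT:-] out:-; in:P2
Tick 3: [PARSE:P3(v=15,ok=F), VALIDATE:P2(v=16,ok=F), TRANSFORM:P1(v=0,ok=F), EMIT:-] out:-; in:P3
Tick 4: [PARSE:-, VALIDATE:P3(v=15,ok=F), TRANSFORM:P2(v=0,ok=F), EMIT:P1(v=0,ok=F)] out:-; in:-
Tick 5: [PARSE:-, VALIDATE:-, TRANSFORM:P3(v=0,ok=F), EMIT:P2(v=0,ok=F)] out:P1(v=0); in:-
At end of tick 5: ['-', '-', 'P3', 'P2']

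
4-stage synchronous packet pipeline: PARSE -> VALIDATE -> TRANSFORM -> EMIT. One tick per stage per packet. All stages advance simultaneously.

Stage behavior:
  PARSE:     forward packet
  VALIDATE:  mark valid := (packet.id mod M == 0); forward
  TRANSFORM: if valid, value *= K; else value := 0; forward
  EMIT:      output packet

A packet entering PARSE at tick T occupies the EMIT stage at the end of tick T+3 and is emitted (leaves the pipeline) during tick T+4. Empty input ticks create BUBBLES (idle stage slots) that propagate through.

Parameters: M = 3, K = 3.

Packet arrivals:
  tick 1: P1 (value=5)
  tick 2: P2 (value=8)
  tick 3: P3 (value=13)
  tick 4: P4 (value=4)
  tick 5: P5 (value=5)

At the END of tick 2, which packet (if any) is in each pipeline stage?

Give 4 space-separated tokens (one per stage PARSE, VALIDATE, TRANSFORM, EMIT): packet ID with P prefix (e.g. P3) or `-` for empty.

Answer: P2 P1 - -

Derivation:
Tick 1: [PARSE:P1(v=5,ok=F), VALIDATE:-, TRANSFORM:-, EMIT:-] out:-; in:P1
Tick 2: [PARSE:P2(v=8,ok=F), VALIDATE:P1(v=5,ok=F), TRANSFORM:-, EMIT:-] out:-; in:P2
At end of tick 2: ['P2', 'P1', '-', '-']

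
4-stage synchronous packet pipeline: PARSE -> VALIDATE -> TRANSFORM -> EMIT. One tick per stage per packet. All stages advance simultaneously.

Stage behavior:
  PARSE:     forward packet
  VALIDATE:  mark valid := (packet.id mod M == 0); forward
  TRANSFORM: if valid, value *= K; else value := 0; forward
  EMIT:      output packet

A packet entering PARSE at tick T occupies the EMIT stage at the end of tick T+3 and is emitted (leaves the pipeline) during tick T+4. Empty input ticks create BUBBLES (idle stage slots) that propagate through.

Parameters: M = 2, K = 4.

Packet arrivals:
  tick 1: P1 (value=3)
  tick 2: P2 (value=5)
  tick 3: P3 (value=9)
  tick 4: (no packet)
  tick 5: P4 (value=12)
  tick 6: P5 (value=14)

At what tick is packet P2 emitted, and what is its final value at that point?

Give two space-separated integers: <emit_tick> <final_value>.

Answer: 6 20

Derivation:
Tick 1: [PARSE:P1(v=3,ok=F), VALIDATE:-, TRANSFORM:-, EMIT:-] out:-; in:P1
Tick 2: [PARSE:P2(v=5,ok=F), VALIDATE:P1(v=3,ok=F), TRANSFORM:-, EMIT:-] out:-; in:P2
Tick 3: [PARSE:P3(v=9,ok=F), VALIDATE:P2(v=5,ok=T), TRANSFORM:P1(v=0,ok=F), EMIT:-] out:-; in:P3
Tick 4: [PARSE:-, VALIDATE:P3(v=9,ok=F), TRANSFORM:P2(v=20,ok=T), EMIT:P1(v=0,ok=F)] out:-; in:-
Tick 5: [PARSE:P4(v=12,ok=F), VALIDATE:-, TRANSFORM:P3(v=0,ok=F), EMIT:P2(v=20,ok=T)] out:P1(v=0); in:P4
Tick 6: [PARSE:P5(v=14,ok=F), VALIDATE:P4(v=12,ok=T), TRANSFORM:-, EMIT:P3(v=0,ok=F)] out:P2(v=20); in:P5
Tick 7: [PARSE:-, VALIDATE:P5(v=14,ok=F), TRANSFORM:P4(v=48,ok=T), EMIT:-] out:P3(v=0); in:-
Tick 8: [PARSE:-, VALIDATE:-, TRANSFORM:P5(v=0,ok=F), EMIT:P4(v=48,ok=T)] out:-; in:-
Tick 9: [PARSE:-, VALIDATE:-, TRANSFORM:-, EMIT:P5(v=0,ok=F)] out:P4(v=48); in:-
Tick 10: [PARSE:-, VALIDATE:-, TRANSFORM:-, EMIT:-] out:P5(v=0); in:-
P2: arrives tick 2, valid=True (id=2, id%2=0), emit tick 6, final value 20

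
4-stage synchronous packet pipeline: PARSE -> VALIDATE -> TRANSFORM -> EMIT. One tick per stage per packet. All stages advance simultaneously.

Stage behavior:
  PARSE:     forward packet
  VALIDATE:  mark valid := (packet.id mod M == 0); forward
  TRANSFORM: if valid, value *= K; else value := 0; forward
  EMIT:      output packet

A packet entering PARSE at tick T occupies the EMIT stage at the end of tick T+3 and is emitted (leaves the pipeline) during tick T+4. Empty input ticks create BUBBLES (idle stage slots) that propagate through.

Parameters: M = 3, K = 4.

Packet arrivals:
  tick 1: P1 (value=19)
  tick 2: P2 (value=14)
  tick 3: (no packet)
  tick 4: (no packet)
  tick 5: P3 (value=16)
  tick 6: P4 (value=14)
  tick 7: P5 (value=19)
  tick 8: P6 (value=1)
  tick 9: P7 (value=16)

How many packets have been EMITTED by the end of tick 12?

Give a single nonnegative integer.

Tick 1: [PARSE:P1(v=19,ok=F), VALIDATE:-, TRANSFORM:-, EMIT:-] out:-; in:P1
Tick 2: [PARSE:P2(v=14,ok=F), VALIDATE:P1(v=19,ok=F), TRANSFORM:-, EMIT:-] out:-; in:P2
Tick 3: [PARSE:-, VALIDATE:P2(v=14,ok=F), TRANSFORM:P1(v=0,ok=F), EMIT:-] out:-; in:-
Tick 4: [PARSE:-, VALIDATE:-, TRANSFORM:P2(v=0,ok=F), EMIT:P1(v=0,ok=F)] out:-; in:-
Tick 5: [PARSE:P3(v=16,ok=F), VALIDATE:-, TRANSFORM:-, EMIT:P2(v=0,ok=F)] out:P1(v=0); in:P3
Tick 6: [PARSE:P4(v=14,ok=F), VALIDATE:P3(v=16,ok=T), TRANSFORM:-, EMIT:-] out:P2(v=0); in:P4
Tick 7: [PARSE:P5(v=19,ok=F), VALIDATE:P4(v=14,ok=F), TRANSFORM:P3(v=64,ok=T), EMIT:-] out:-; in:P5
Tick 8: [PARSE:P6(v=1,ok=F), VALIDATE:P5(v=19,ok=F), TRANSFORM:P4(v=0,ok=F), EMIT:P3(v=64,ok=T)] out:-; in:P6
Tick 9: [PARSE:P7(v=16,ok=F), VALIDATE:P6(v=1,ok=T), TRANSFORM:P5(v=0,ok=F), EMIT:P4(v=0,ok=F)] out:P3(v=64); in:P7
Tick 10: [PARSE:-, VALIDATE:P7(v=16,ok=F), TRANSFORM:P6(v=4,ok=T), EMIT:P5(v=0,ok=F)] out:P4(v=0); in:-
Tick 11: [PARSE:-, VALIDATE:-, TRANSFORM:P7(v=0,ok=F), EMIT:P6(v=4,ok=T)] out:P5(v=0); in:-
Tick 12: [PARSE:-, VALIDATE:-, TRANSFORM:-, EMIT:P7(v=0,ok=F)] out:P6(v=4); in:-
Emitted by tick 12: ['P1', 'P2', 'P3', 'P4', 'P5', 'P6']

Answer: 6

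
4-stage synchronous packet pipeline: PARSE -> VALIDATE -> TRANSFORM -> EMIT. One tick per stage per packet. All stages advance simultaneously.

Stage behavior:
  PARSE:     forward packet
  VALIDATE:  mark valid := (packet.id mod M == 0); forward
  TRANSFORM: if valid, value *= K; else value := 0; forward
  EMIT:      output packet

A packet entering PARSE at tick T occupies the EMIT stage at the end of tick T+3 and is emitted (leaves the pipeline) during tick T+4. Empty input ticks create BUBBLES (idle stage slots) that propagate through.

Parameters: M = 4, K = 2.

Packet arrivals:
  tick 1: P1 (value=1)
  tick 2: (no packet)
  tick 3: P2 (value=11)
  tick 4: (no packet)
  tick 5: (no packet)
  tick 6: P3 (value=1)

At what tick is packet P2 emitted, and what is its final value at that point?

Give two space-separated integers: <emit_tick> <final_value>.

Answer: 7 0

Derivation:
Tick 1: [PARSE:P1(v=1,ok=F), VALIDATE:-, TRANSFORM:-, EMIT:-] out:-; in:P1
Tick 2: [PARSE:-, VALIDATE:P1(v=1,ok=F), TRANSFORM:-, EMIT:-] out:-; in:-
Tick 3: [PARSE:P2(v=11,ok=F), VALIDATE:-, TRANSFORM:P1(v=0,ok=F), EMIT:-] out:-; in:P2
Tick 4: [PARSE:-, VALIDATE:P2(v=11,ok=F), TRANSFORM:-, EMIT:P1(v=0,ok=F)] out:-; in:-
Tick 5: [PARSE:-, VALIDATE:-, TRANSFORM:P2(v=0,ok=F), EMIT:-] out:P1(v=0); in:-
Tick 6: [PARSE:P3(v=1,ok=F), VALIDATE:-, TRANSFORM:-, EMIT:P2(v=0,ok=F)] out:-; in:P3
Tick 7: [PARSE:-, VALIDATE:P3(v=1,ok=F), TRANSFORM:-, EMIT:-] out:P2(v=0); in:-
Tick 8: [PARSE:-, VALIDATE:-, TRANSFORM:P3(v=0,ok=F), EMIT:-] out:-; in:-
Tick 9: [PARSE:-, VALIDATE:-, TRANSFORM:-, EMIT:P3(v=0,ok=F)] out:-; in:-
Tick 10: [PARSE:-, VALIDATE:-, TRANSFORM:-, EMIT:-] out:P3(v=0); in:-
P2: arrives tick 3, valid=False (id=2, id%4=2), emit tick 7, final value 0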